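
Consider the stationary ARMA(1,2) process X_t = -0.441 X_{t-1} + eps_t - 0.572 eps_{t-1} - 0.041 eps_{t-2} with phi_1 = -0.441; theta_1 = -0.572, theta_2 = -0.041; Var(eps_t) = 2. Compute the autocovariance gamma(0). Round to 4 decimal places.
\gamma(0) = 4.4611

Multiply the model equation by X_{t-k} and take expectations. With theta_0 = psi_0 = 1 and psi_j the MA(infinity) weights, this gives
  gamma(k) - sum_i phi_i gamma(k-i) = c_k,
  c_k = sigma^2 * sum_{j=k..q} theta_j psi_{j-k}   (c_k = 0 for k > q),
using gamma(-m) = gamma(m).
psi-weights needed (psi_j = theta_j + sum_i phi_i psi_{j-i}):
  psi_1 = theta_1 + phi_1 = -0.572 + (-0.441) = -1.013
  psi_2 = theta_2 + phi_1 psi_1 = -0.041 + (-0.441)(-1.013) = 0.405733
Right-hand sides:
  c_0 = sigma^2 (1 + theta_1 psi_1 + theta_2 psi_2) = 2 * (1 + (-0.572)(-1.013) + (-0.041)(0.405733)) = 2 * 1.562801 = 3.125602
  c_1 = sigma^2 (theta_1 + theta_2 psi_1) = 2 * (-0.572 + (-0.041)(-1.013)) = -1.060934
  c_2 = sigma^2 theta_2 = 2 * (-0.041) = -0.082
Equations for k = 0 and k = 1 (AR order 1):
  gamma(0) = phi_1 gamma(1) + c_0
  gamma(1) = phi_1 gamma(0) + c_1
Substituting the second into the first: gamma(0) (1 - phi_1^2) = c_0 + phi_1 c_1, so
  gamma(0) = (c_0 + phi_1 c_1) / (1 - phi_1^2) = (3.125602 + (-0.441)(-1.060934)) / (1 - (-0.441)^2) = 3.593474 / 0.805519 = 4.461066.
Therefore gamma(0) = 4.4611 (to 4 decimal places).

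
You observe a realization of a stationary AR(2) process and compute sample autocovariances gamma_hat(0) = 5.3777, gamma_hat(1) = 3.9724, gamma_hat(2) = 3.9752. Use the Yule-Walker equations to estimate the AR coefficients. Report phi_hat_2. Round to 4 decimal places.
\hat\phi_{2} = 0.4260

The Yule-Walker equations for an AR(p) process read, in matrix form,
  Gamma_p phi = r_p,   with   (Gamma_p)_{ij} = gamma(|i - j|),
                       (r_p)_i = gamma(i),   i,j = 1..p.
Substitute the sample gammas (Toeplitz matrix and right-hand side of size 2):
  Gamma_p = [[5.3777, 3.9724], [3.9724, 5.3777]]
  r_p     = [3.9724, 3.9752]
Written out:
  5.3777 phi_1 + 3.9724 phi_2 = 3.9724
  3.9724 phi_1 + 5.3777 phi_2 = 3.9752
Solve by Cramer's rule:
  det = gamma(0)^2 - gamma(1)^2 = (5.3777)^2 - (3.9724)^2 = 28.91965729 - 15.77996176 = 13.13969553
  phi_hat_1 = [gamma(1) gamma(0) - gamma(1) gamma(2)] / det = [(3.9724)(5.3777) - (3.9724)(3.9752)] / 13.13969553 = 5.571291 / 13.13969553 = 0.424
  phi_hat_2 = [gamma(0) gamma(2) - gamma(1)^2] / det = [(5.3777)(3.9752) - (3.9724)^2] / 13.13969553 = 5.59747128 / 13.13969553 = 0.426
So phi_hat = [0.4240, 0.4260].
Therefore phi_hat_2 = 0.4260.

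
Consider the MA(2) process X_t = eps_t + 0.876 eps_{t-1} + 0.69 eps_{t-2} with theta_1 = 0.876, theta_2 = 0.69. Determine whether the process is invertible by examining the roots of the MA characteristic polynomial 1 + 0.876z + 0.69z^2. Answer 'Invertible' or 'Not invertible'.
\text{Invertible}

The MA(q) characteristic polynomial is P(z) = 1 + 0.876z + 0.69z^2.
Invertibility requires all roots to lie outside the unit circle, i.e. |z| > 1 for every root.
Set 1 + (0.876) z + (0.69) z^2 = 0, i.e. a z^2 + b z + c = 0 with a = 0.69, b = 0.876, c = 1.
Discriminant D = b^2 - 4ac = (0.876)^2 - 4*(0.69)*1 = 0.767376 - (2.76) = -1.992624.
D < 0, so the roots are the complex-conjugate pair z = (-b +/- i sqrt(-D)) / (2a) = -0.6348 +/- 1.0229i.
For a conjugate pair |z|^2 = z * conj(z) = (product of roots) = c/a = 1/(0.69) = 1.449275, so |z| = sqrt(1.449275) = 1.2039 for both roots.
Moduli of all roots: 1.2039, 1.2039.
All moduli strictly greater than 1? Yes.
Verdict: Invertible.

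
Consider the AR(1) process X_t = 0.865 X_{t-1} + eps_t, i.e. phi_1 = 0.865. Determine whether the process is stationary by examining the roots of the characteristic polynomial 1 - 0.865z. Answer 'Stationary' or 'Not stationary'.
\text{Stationary}

The AR(p) characteristic polynomial is P(z) = 1 - 0.865z.
Stationarity requires all roots to lie outside the unit circle, i.e. |z| > 1 for every root.
This is linear in z: 1 + (-0.865) z = 0  =>  z = -1/(-0.865) = 1.156069,  |z| = 1.156069.
Moduli of all roots: 1.1561.
All moduli strictly greater than 1? Yes.
Verdict: Stationary.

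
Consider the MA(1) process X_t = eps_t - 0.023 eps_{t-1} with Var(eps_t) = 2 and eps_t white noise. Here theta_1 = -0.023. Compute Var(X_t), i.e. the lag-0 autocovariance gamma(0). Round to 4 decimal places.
\gamma(0) = 2.0011

For an MA(q) process X_t = eps_t + sum_i theta_i eps_{t-i} with
Var(eps_t) = sigma^2, the variance is
  gamma(0) = sigma^2 * (1 + sum_i theta_i^2).
  sum_i theta_i^2 = (-0.023)^2 = 0.000529.
  gamma(0) = 2 * (1 + 0.000529) = 2 * 1.000529 = 2.001058, which rounds to 2.0011.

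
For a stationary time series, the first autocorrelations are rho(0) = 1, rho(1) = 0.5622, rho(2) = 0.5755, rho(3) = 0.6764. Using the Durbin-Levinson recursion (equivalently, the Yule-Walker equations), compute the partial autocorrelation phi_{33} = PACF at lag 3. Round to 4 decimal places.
\phi_{33} = 0.4480

The PACF at lag k is phi_{kk}, the last component of the solution
to the Yule-Walker system G_k phi = r_k where
  (G_k)_{ij} = rho(|i - j|), (r_k)_i = rho(i), i,j = 1..k.
Equivalently, Durbin-Levinson gives phi_{kk} iteratively:
  phi_{11} = rho(1)
  phi_{kk} = [rho(k) - sum_{j=1..k-1} phi_{k-1,j} rho(k-j)]
            / [1 - sum_{j=1..k-1} phi_{k-1,j} rho(j)],
  phi_{k,j} = phi_{k-1,j} - phi_{kk} phi_{k-1,k-j},  j = 1..k-1.
Step k = 1:
  phi_11 = rho(1) = 0.5622.
Step k = 2:
  phi_22 = [rho(2) - phi_11 rho(1)] / [1 - phi_11 rho(1)] = [0.5755 - (0.5622)(0.5622)] / [1 - (0.5622)(0.5622)]
         = 0.25943116 / 0.68393116 = 0.379323.
  Update: phi_21 = phi_11 - phi_22 phi_11 = 0.5622 - (0.379323)(0.5622) = 0.348944.
Step k = 3:
  phi_33 = [rho(3) - phi_21 rho(2) - phi_22 rho(1)] / [1 - phi_21 rho(1) - phi_22 rho(2)]
    numerator   = 0.6764 - (0.348944)(0.5755) - (0.379323)(0.5622) = 0.26232687
    denominator = 1 - (0.348944)(0.5622) - (0.379323)(0.5755) = 0.58552282
  phi_33 = 0.26232687 / 0.58552282 = 0.448.
Therefore phi_{33} = 0.4480.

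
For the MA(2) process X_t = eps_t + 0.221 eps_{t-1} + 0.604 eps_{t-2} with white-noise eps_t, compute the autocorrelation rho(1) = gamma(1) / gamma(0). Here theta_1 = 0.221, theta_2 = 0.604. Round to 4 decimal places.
\rho(1) = 0.2508

For an MA(q) process with theta_0 = 1, the autocovariance is
  gamma(k) = sigma^2 * sum_{i=0..q-k} theta_i * theta_{i+k},
and rho(k) = gamma(k) / gamma(0). Sigma^2 cancels.
  numerator   = (1)*(0.221) + (0.221)*(0.604) = 0.354484.
  denominator = (1)^2 + (0.221)^2 + (0.604)^2 = 1.413657.
  rho(1) = 0.354484 / 1.413657 = 0.2508.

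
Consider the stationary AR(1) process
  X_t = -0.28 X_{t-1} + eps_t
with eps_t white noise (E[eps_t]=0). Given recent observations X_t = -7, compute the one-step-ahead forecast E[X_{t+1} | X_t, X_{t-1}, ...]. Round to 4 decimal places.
E[X_{t+1} \mid \mathcal F_t] = 1.9600

For an AR(p) model X_t = c + sum_i phi_i X_{t-i} + eps_t, the
one-step-ahead conditional mean is
  E[X_{t+1} | X_t, ...] = c + sum_i phi_i X_{t+1-i}.
Substitute known values:
  E[X_{t+1} | ...] = (-0.28) * (-7)
                   = 1.9600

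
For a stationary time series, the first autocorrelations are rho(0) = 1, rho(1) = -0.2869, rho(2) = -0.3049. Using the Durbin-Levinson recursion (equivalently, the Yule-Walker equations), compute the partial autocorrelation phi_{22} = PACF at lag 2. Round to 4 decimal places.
\phi_{22} = -0.4219

The PACF at lag k is phi_{kk}, the last component of the solution
to the Yule-Walker system G_k phi = r_k where
  (G_k)_{ij} = rho(|i - j|), (r_k)_i = rho(i), i,j = 1..k.
Equivalently, Durbin-Levinson gives phi_{kk} iteratively:
  phi_{11} = rho(1)
  phi_{kk} = [rho(k) - sum_{j=1..k-1} phi_{k-1,j} rho(k-j)]
            / [1 - sum_{j=1..k-1} phi_{k-1,j} rho(j)],
  phi_{k,j} = phi_{k-1,j} - phi_{kk} phi_{k-1,k-j},  j = 1..k-1.
Step k = 1:
  phi_11 = rho(1) = -0.2869.
Step k = 2:
  phi_22 = [rho(2) - phi_11 rho(1)] / [1 - phi_11 rho(1)] = [-0.3049 - (-0.2869)(-0.2869)] / [1 - (-0.2869)(-0.2869)]
         = -0.38721161 / 0.91768839 = -0.4219.
Therefore phi_{22} = -0.4219.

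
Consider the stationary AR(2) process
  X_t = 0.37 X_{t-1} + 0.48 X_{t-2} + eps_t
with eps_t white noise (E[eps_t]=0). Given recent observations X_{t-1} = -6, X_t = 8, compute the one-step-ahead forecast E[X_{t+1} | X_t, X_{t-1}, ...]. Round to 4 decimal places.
E[X_{t+1} \mid \mathcal F_t] = 0.0800

For an AR(p) model X_t = c + sum_i phi_i X_{t-i} + eps_t, the
one-step-ahead conditional mean is
  E[X_{t+1} | X_t, ...] = c + sum_i phi_i X_{t+1-i}.
Substitute known values:
  E[X_{t+1} | ...] = (0.37) * (8) + (0.48) * (-6)
                   = 0.0800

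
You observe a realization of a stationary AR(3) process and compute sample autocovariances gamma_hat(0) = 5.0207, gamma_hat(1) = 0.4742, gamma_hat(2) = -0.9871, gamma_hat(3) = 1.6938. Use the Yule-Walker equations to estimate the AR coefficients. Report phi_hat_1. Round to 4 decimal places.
\hat\phi_{1} = 0.1970

The Yule-Walker equations for an AR(p) process read, in matrix form,
  Gamma_p phi = r_p,   with   (Gamma_p)_{ij} = gamma(|i - j|),
                       (r_p)_i = gamma(i),   i,j = 1..p.
Substitute the sample gammas (Toeplitz matrix and right-hand side of size 3):
  Gamma_p = [[5.0207, 0.4742, -0.9871], [0.4742, 5.0207, 0.4742], [-0.9871, 0.4742, 5.0207]]
  r_p     = [0.4742, -0.9871, 1.6938]
Written out (R1..R3):
  (R1) 5.0207 phi_1 + 0.4742 phi_2 - 0.9871 phi_3 = 0.4742
  (R2) 0.4742 phi_1 + 5.0207 phi_2 + 0.4742 phi_3 = -0.9871
  (R3) -0.9871 phi_1 + 0.4742 phi_2 + 5.0207 phi_3 = 1.6938
Gaussian elimination:
  R2 <- R2 - (0.4742/5.0207) R1 = R2 - (0.094449) R1:  4.975912 phi_2 + 0.567431 phi_3 = -1.031888
  R3 <- R3 - (-0.9871/5.0207) R1 = R3 - (-0.196606) R1:  0.567431 phi_2 + 4.82663 phi_3 = 1.787031
  R3 <- R3 - (0.567431/4.975912) R2 = R3 - (0.114035) R2:  4.761923 phi_3 = 1.904702
Back-substitution:
  phi_hat_3 = 1.904702 / 4.761923 = 0.399986
  phi_hat_2 = (-1.031888 - (0.567431)(0.399986)) / 4.975912 = -0.252989
  phi_hat_1 = (0.4742 - (0.4742)(-0.252989) - (-0.9871)(0.399986)) / 5.0207 = 0.196983
So phi_hat = [0.1970, -0.2530, 0.4000].
Therefore phi_hat_1 = 0.1970.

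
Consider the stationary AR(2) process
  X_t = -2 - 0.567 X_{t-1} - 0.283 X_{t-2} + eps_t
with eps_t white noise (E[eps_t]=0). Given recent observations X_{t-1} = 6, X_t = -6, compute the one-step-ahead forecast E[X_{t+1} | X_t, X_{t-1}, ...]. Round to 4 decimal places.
E[X_{t+1} \mid \mathcal F_t] = -0.2960

For an AR(p) model X_t = c + sum_i phi_i X_{t-i} + eps_t, the
one-step-ahead conditional mean is
  E[X_{t+1} | X_t, ...] = c + sum_i phi_i X_{t+1-i}.
Substitute known values:
  E[X_{t+1} | ...] = -2 + (-0.567) * (-6) + (-0.283) * (6)
                   = -0.2960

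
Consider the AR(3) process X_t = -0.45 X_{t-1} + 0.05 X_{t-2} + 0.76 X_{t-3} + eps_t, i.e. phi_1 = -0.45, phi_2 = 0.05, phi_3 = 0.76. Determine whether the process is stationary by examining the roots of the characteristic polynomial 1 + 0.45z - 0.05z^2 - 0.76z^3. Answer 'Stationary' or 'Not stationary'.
\text{Stationary}

The AR(p) characteristic polynomial is P(z) = 1 + 0.45z - 0.05z^2 - 0.76z^3.
Stationarity requires all roots to lie outside the unit circle, i.e. |z| > 1 for every root.
Degree 3: look for a simple real root z0 first, then factor out (1 - z/z0) and solve the remaining quadratic.
Testing z0 = 1.25: P(1.25) = 1 + (0.45)(1.25) + (-0.05)(1.25)^2 + (-0.76)(1.25)^3
  = 1 + (0.5625) + (-0.078125) + (-1.484375) = 0.  So z_0 = 1.25 is a root, |z_0| = 1.25.
Divide out the factor (1 - 0.8 z) = (1 - z/z0) (since 1/z0 = 0.8):
  P(z) = (1 - 0.8 z)(1 + (1.25) z + (0.95) z^2)
  [check: z-coef 1.25 - (0.8) = 0.45; z^2-coef 0.95 - (0.8)(1.25) = -0.05; z^3-coef -(0.8)(0.95) = -0.76.]
Remaining roots from the quadratic factor 1 + (1.25) z + (0.95) z^2:
  Set 1 + (1.25) z + (0.95) z^2 = 0, i.e. a z^2 + b z + c = 0 with a = 0.95, b = 1.25, c = 1.
  Discriminant D = b^2 - 4ac = (1.25)^2 - 4*(0.95)*1 = 1.5625 - (3.8) = -2.2375.
  D < 0, so the roots are the complex-conjugate pair z = (-b +/- i sqrt(-D)) / (2a) = -0.6579 +/- 0.7873i.
  For a conjugate pair |z|^2 = z * conj(z) = (product of roots) = c/a = 1/(0.95) = 1.052632, so |z| = sqrt(1.052632) = 1.026 for both roots.
Moduli of all roots: 1.2500, 1.0260, 1.0260.
All moduli strictly greater than 1? Yes.
Verdict: Stationary.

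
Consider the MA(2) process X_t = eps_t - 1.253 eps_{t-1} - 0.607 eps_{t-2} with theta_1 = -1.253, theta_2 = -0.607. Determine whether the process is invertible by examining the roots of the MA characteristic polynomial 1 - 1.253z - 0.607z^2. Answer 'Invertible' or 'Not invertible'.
\text{Not invertible}

The MA(q) characteristic polynomial is P(z) = 1 - 1.253z - 0.607z^2.
Invertibility requires all roots to lie outside the unit circle, i.e. |z| > 1 for every root.
Set 1 + (-1.253) z + (-0.607) z^2 = 0, i.e. a z^2 + b z + c = 0 with a = -0.607, b = -1.253, c = 1.
Discriminant D = b^2 - 4ac = (-1.253)^2 - 4*(-0.607)*1 = 1.570009 - (-2.428) = 3.998009.
D >= 0, so the roots are real: z = (-b +/- sqrt(D)) / (2a) = (1.253 +/- 1.999502) / (-1.214).
  z_1 = (1.253 + 1.999502) / (-1.214) = -2.6792,   |z_1| = 2.6792.
  z_2 = (1.253 - 1.999502) / (-1.214) = 0.6149,   |z_2| = 0.6149.
Moduli of all roots: 2.6792, 0.6149.
All moduli strictly greater than 1? No.
Verdict: Not invertible.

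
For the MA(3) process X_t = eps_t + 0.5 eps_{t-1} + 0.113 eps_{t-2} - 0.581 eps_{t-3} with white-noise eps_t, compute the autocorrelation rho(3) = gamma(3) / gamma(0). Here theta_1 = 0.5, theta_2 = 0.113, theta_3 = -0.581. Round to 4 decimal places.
\rho(3) = -0.3631

For an MA(q) process with theta_0 = 1, the autocovariance is
  gamma(k) = sigma^2 * sum_{i=0..q-k} theta_i * theta_{i+k},
and rho(k) = gamma(k) / gamma(0). Sigma^2 cancels.
  numerator   = (1)*(-0.581) = -0.581.
  denominator = (1)^2 + (0.5)^2 + (0.113)^2 + (-0.581)^2 = 1.60033.
  rho(3) = -0.581 / 1.60033 = -0.3631.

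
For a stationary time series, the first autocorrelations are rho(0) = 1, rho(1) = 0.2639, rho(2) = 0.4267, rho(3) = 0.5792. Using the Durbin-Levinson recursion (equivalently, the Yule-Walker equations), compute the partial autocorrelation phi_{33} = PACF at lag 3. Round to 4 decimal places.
\phi_{33} = 0.5150

The PACF at lag k is phi_{kk}, the last component of the solution
to the Yule-Walker system G_k phi = r_k where
  (G_k)_{ij} = rho(|i - j|), (r_k)_i = rho(i), i,j = 1..k.
Equivalently, Durbin-Levinson gives phi_{kk} iteratively:
  phi_{11} = rho(1)
  phi_{kk} = [rho(k) - sum_{j=1..k-1} phi_{k-1,j} rho(k-j)]
            / [1 - sum_{j=1..k-1} phi_{k-1,j} rho(j)],
  phi_{k,j} = phi_{k-1,j} - phi_{kk} phi_{k-1,k-j},  j = 1..k-1.
Step k = 1:
  phi_11 = rho(1) = 0.2639.
Step k = 2:
  phi_22 = [rho(2) - phi_11 rho(1)] / [1 - phi_11 rho(1)] = [0.4267 - (0.2639)(0.2639)] / [1 - (0.2639)(0.2639)]
         = 0.35705679 / 0.93035679 = 0.383785.
  Update: phi_21 = phi_11 - phi_22 phi_11 = 0.2639 - (0.383785)(0.2639) = 0.162619.
Step k = 3:
  phi_33 = [rho(3) - phi_21 rho(2) - phi_22 rho(1)] / [1 - phi_21 rho(1) - phi_22 rho(2)]
    numerator   = 0.5792 - (0.162619)(0.4267) - (0.383785)(0.2639) = 0.40852958
    denominator = 1 - (0.162619)(0.2639) - (0.383785)(0.4267) = 0.79332382
  phi_33 = 0.40852958 / 0.79332382 = 0.515.
Therefore phi_{33} = 0.5150.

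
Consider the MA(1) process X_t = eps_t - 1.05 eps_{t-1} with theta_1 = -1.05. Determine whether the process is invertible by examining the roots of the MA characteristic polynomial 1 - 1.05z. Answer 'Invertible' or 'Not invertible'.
\text{Not invertible}

The MA(q) characteristic polynomial is P(z) = 1 - 1.05z.
Invertibility requires all roots to lie outside the unit circle, i.e. |z| > 1 for every root.
This is linear in z: 1 + (-1.05) z = 0  =>  z = -1/(-1.05) = 0.952381,  |z| = 0.952381.
Moduli of all roots: 0.9524.
All moduli strictly greater than 1? No.
Verdict: Not invertible.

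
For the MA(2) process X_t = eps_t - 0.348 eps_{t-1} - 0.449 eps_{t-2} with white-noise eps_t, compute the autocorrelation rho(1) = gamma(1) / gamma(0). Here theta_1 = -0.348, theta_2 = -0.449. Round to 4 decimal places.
\rho(1) = -0.1450

For an MA(q) process with theta_0 = 1, the autocovariance is
  gamma(k) = sigma^2 * sum_{i=0..q-k} theta_i * theta_{i+k},
and rho(k) = gamma(k) / gamma(0). Sigma^2 cancels.
  numerator   = (1)*(-0.348) + (-0.348)*(-0.449) = -0.191748.
  denominator = (1)^2 + (-0.348)^2 + (-0.449)^2 = 1.322705.
  rho(1) = -0.191748 / 1.322705 = -0.1450.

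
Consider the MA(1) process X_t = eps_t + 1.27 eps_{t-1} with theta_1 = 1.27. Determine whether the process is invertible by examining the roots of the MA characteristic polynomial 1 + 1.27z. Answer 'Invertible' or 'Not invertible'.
\text{Not invertible}

The MA(q) characteristic polynomial is P(z) = 1 + 1.27z.
Invertibility requires all roots to lie outside the unit circle, i.e. |z| > 1 for every root.
This is linear in z: 1 + (1.27) z = 0  =>  z = -1/(1.27) = -0.787402,  |z| = 0.787402.
Moduli of all roots: 0.7874.
All moduli strictly greater than 1? No.
Verdict: Not invertible.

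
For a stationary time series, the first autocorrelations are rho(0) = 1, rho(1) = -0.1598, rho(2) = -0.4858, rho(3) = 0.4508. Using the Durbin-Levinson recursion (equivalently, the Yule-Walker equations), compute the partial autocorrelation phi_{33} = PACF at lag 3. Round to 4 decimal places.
\phi_{33} = 0.3520

The PACF at lag k is phi_{kk}, the last component of the solution
to the Yule-Walker system G_k phi = r_k where
  (G_k)_{ij} = rho(|i - j|), (r_k)_i = rho(i), i,j = 1..k.
Equivalently, Durbin-Levinson gives phi_{kk} iteratively:
  phi_{11} = rho(1)
  phi_{kk} = [rho(k) - sum_{j=1..k-1} phi_{k-1,j} rho(k-j)]
            / [1 - sum_{j=1..k-1} phi_{k-1,j} rho(j)],
  phi_{k,j} = phi_{k-1,j} - phi_{kk} phi_{k-1,k-j},  j = 1..k-1.
Step k = 1:
  phi_11 = rho(1) = -0.1598.
Step k = 2:
  phi_22 = [rho(2) - phi_11 rho(1)] / [1 - phi_11 rho(1)] = [-0.4858 - (-0.1598)(-0.1598)] / [1 - (-0.1598)(-0.1598)]
         = -0.51133604 / 0.97446396 = -0.524736.
  Update: phi_21 = phi_11 - phi_22 phi_11 = -0.1598 - (-0.524736)(-0.1598) = -0.243653.
Step k = 3:
  phi_33 = [rho(3) - phi_21 rho(2) - phi_22 rho(1)] / [1 - phi_21 rho(1) - phi_22 rho(2)]
    numerator   = 0.4508 - (-0.243653)(-0.4858) - (-0.524736)(-0.1598) = 0.24858072
    denominator = 1 - (-0.243653)(-0.1598) - (-0.524736)(-0.4858) = 0.70614768
  phi_33 = 0.24858072 / 0.70614768 = 0.352.
Therefore phi_{33} = 0.3520.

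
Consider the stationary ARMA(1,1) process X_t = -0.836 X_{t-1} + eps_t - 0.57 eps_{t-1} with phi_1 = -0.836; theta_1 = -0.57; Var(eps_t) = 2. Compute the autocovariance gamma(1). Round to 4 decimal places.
\gamma(1) = -13.7892

Multiply the model equation by X_{t-k} and take expectations. With theta_0 = psi_0 = 1 and psi_j the MA(infinity) weights, this gives
  gamma(k) - sum_i phi_i gamma(k-i) = c_k,
  c_k = sigma^2 * sum_{j=k..q} theta_j psi_{j-k}   (c_k = 0 for k > q),
using gamma(-m) = gamma(m).
psi-weights needed (psi_j = theta_j + sum_i phi_i psi_{j-i}):
  psi_1 = theta_1 + phi_1 = -0.57 + (-0.836) = -1.406
Right-hand sides:
  c_0 = sigma^2 (1 + theta_1 psi_1) = 2 * (1 + (-0.57)(-1.406)) = 2 * 1.80142 = 3.60284
  c_1 = sigma^2 theta_1 = 2 * (-0.57) = -1.14
  c_2 = 0
Equations for k = 0 and k = 1 (AR order 1):
  gamma(0) = phi_1 gamma(1) + c_0
  gamma(1) = phi_1 gamma(0) + c_1
Substituting the second into the first: gamma(0) (1 - phi_1^2) = c_0 + phi_1 c_1, so
  gamma(0) = (c_0 + phi_1 c_1) / (1 - phi_1^2) = (3.60284 + (-0.836)(-1.14)) / (1 - (-0.836)^2) = 4.55588 / 0.301104 = 15.130586.
  gamma(1) = phi_1 gamma(0) + c_1 = (-0.836)(15.130586) + (-1.14) = -13.78917.
Therefore gamma(1) = -13.7892 (to 4 decimal places).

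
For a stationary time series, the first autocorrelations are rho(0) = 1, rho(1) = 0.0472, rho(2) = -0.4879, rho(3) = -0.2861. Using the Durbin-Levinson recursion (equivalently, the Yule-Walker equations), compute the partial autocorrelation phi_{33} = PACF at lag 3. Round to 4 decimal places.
\phi_{33} = -0.3019

The PACF at lag k is phi_{kk}, the last component of the solution
to the Yule-Walker system G_k phi = r_k where
  (G_k)_{ij} = rho(|i - j|), (r_k)_i = rho(i), i,j = 1..k.
Equivalently, Durbin-Levinson gives phi_{kk} iteratively:
  phi_{11} = rho(1)
  phi_{kk} = [rho(k) - sum_{j=1..k-1} phi_{k-1,j} rho(k-j)]
            / [1 - sum_{j=1..k-1} phi_{k-1,j} rho(j)],
  phi_{k,j} = phi_{k-1,j} - phi_{kk} phi_{k-1,k-j},  j = 1..k-1.
Step k = 1:
  phi_11 = rho(1) = 0.0472.
Step k = 2:
  phi_22 = [rho(2) - phi_11 rho(1)] / [1 - phi_11 rho(1)] = [-0.4879 - (0.0472)(0.0472)] / [1 - (0.0472)(0.0472)]
         = -0.49012784 / 0.99777216 = -0.491222.
  Update: phi_21 = phi_11 - phi_22 phi_11 = 0.0472 - (-0.491222)(0.0472) = 0.070386.
Step k = 3:
  phi_33 = [rho(3) - phi_21 rho(2) - phi_22 rho(1)] / [1 - phi_21 rho(1) - phi_22 rho(2)]
    numerator   = -0.2861 - (0.070386)(-0.4879) - (-0.491222)(0.0472) = -0.22857313
    denominator = 1 - (0.070386)(0.0472) - (-0.491222)(-0.4879) = 0.75701048
  phi_33 = -0.22857313 / 0.75701048 = -0.3019.
Therefore phi_{33} = -0.3019.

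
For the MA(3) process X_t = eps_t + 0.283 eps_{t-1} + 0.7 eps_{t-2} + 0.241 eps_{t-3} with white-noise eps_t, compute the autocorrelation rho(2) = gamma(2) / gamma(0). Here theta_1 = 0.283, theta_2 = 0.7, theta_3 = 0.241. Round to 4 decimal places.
\rho(2) = 0.4718

For an MA(q) process with theta_0 = 1, the autocovariance is
  gamma(k) = sigma^2 * sum_{i=0..q-k} theta_i * theta_{i+k},
and rho(k) = gamma(k) / gamma(0). Sigma^2 cancels.
  numerator   = (1)*(0.7) + (0.283)*(0.241) = 0.768203.
  denominator = (1)^2 + (0.283)^2 + (0.7)^2 + (0.241)^2 = 1.62817.
  rho(2) = 0.768203 / 1.62817 = 0.4718.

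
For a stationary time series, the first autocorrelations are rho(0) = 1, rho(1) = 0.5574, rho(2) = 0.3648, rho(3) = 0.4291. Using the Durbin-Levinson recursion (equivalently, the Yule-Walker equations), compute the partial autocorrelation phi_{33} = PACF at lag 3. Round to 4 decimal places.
\phi_{33} = 0.2890

The PACF at lag k is phi_{kk}, the last component of the solution
to the Yule-Walker system G_k phi = r_k where
  (G_k)_{ij} = rho(|i - j|), (r_k)_i = rho(i), i,j = 1..k.
Equivalently, Durbin-Levinson gives phi_{kk} iteratively:
  phi_{11} = rho(1)
  phi_{kk} = [rho(k) - sum_{j=1..k-1} phi_{k-1,j} rho(k-j)]
            / [1 - sum_{j=1..k-1} phi_{k-1,j} rho(j)],
  phi_{k,j} = phi_{k-1,j} - phi_{kk} phi_{k-1,k-j},  j = 1..k-1.
Step k = 1:
  phi_11 = rho(1) = 0.5574.
Step k = 2:
  phi_22 = [rho(2) - phi_11 rho(1)] / [1 - phi_11 rho(1)] = [0.3648 - (0.5574)(0.5574)] / [1 - (0.5574)(0.5574)]
         = 0.05410524 / 0.68930524 = 0.078492.
  Update: phi_21 = phi_11 - phi_22 phi_11 = 0.5574 - (0.078492)(0.5574) = 0.513648.
Step k = 3:
  phi_33 = [rho(3) - phi_21 rho(2) - phi_22 rho(1)] / [1 - phi_21 rho(1) - phi_22 rho(2)]
    numerator   = 0.4291 - (0.513648)(0.3648) - (0.078492)(0.5574) = 0.19796941
    denominator = 1 - (0.513648)(0.5574) - (0.078492)(0.3648) = 0.68505839
  phi_33 = 0.19796941 / 0.68505839 = 0.289.
Therefore phi_{33} = 0.2890.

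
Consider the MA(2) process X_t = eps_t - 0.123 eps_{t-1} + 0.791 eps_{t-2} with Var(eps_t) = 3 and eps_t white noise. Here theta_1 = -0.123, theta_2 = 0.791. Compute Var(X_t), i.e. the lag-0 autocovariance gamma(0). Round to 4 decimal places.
\gamma(0) = 4.9224

For an MA(q) process X_t = eps_t + sum_i theta_i eps_{t-i} with
Var(eps_t) = sigma^2, the variance is
  gamma(0) = sigma^2 * (1 + sum_i theta_i^2).
  sum_i theta_i^2 = (-0.123)^2 + (0.791)^2 = 0.015129 + 0.625681 = 0.64081.
  gamma(0) = 3 * (1 + 0.64081) = 3 * 1.64081 = 4.92243, which rounds to 4.9224.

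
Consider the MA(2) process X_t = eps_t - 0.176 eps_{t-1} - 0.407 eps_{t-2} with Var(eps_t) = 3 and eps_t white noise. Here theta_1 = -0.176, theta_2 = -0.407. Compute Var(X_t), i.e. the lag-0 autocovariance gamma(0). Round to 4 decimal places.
\gamma(0) = 3.5899

For an MA(q) process X_t = eps_t + sum_i theta_i eps_{t-i} with
Var(eps_t) = sigma^2, the variance is
  gamma(0) = sigma^2 * (1 + sum_i theta_i^2).
  sum_i theta_i^2 = (-0.176)^2 + (-0.407)^2 = 0.030976 + 0.165649 = 0.196625.
  gamma(0) = 3 * (1 + 0.196625) = 3 * 1.196625 = 3.589875, which rounds to 3.5899.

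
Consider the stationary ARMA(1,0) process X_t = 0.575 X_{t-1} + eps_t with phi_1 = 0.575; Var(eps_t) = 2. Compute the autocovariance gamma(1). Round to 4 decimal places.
\gamma(1) = 1.7180

Multiply the model equation by X_{t-k} and take expectations. With theta_0 = psi_0 = 1 and psi_j the MA(infinity) weights, this gives
  gamma(k) - sum_i phi_i gamma(k-i) = c_k,
  c_k = sigma^2 * sum_{j=k..q} theta_j psi_{j-k}   (c_k = 0 for k > q),
using gamma(-m) = gamma(m).
Pure AR (q = 0): c_0 = sigma^2 = 2, c_k = 0 for k >= 1.
Equations for k = 0 and k = 1 (AR order 1):
  gamma(0) = phi_1 gamma(1) + c_0
  gamma(1) = phi_1 gamma(0) + c_1
Substituting the second into the first: gamma(0) (1 - phi_1^2) = c_0 + phi_1 c_1, so
  gamma(0) = c_0 / (1 - phi_1^2) = 2 / (1 - (0.575)^2) = 2 / 0.669375 = 2.987862.
  gamma(1) = phi_1 gamma(0) = (0.575)(2.987862) = 1.718021.
Therefore gamma(1) = 1.7180 (to 4 decimal places).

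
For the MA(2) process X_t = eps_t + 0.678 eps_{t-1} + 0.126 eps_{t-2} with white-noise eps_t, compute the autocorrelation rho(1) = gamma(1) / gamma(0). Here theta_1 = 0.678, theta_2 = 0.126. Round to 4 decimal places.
\rho(1) = 0.5174

For an MA(q) process with theta_0 = 1, the autocovariance is
  gamma(k) = sigma^2 * sum_{i=0..q-k} theta_i * theta_{i+k},
and rho(k) = gamma(k) / gamma(0). Sigma^2 cancels.
  numerator   = (1)*(0.678) + (0.678)*(0.126) = 0.763428.
  denominator = (1)^2 + (0.678)^2 + (0.126)^2 = 1.47556.
  rho(1) = 0.763428 / 1.47556 = 0.5174.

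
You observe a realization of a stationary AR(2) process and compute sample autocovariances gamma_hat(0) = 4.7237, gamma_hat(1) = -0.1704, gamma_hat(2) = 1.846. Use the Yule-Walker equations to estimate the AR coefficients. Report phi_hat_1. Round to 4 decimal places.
\hat\phi_{1} = -0.0220

The Yule-Walker equations for an AR(p) process read, in matrix form,
  Gamma_p phi = r_p,   with   (Gamma_p)_{ij} = gamma(|i - j|),
                       (r_p)_i = gamma(i),   i,j = 1..p.
Substitute the sample gammas (Toeplitz matrix and right-hand side of size 2):
  Gamma_p = [[4.7237, -0.1704], [-0.1704, 4.7237]]
  r_p     = [-0.1704, 1.846]
Written out:
  4.7237 phi_1 - 0.1704 phi_2 = -0.1704
  -0.1704 phi_1 + 4.7237 phi_2 = 1.846
Solve by Cramer's rule:
  det = gamma(0)^2 - gamma(1)^2 = (4.7237)^2 - (-0.1704)^2 = 22.31334169 - 0.02903616 = 22.28430553
  phi_hat_1 = [gamma(1) gamma(0) - gamma(1) gamma(2)] / det = [(-0.1704)(4.7237) - (-0.1704)(1.846)] / 22.28430553 = -0.49036008 / 22.28430553 = -0.022
  phi_hat_2 = [gamma(0) gamma(2) - gamma(1)^2] / det = [(4.7237)(1.846) - (-0.1704)^2] / 22.28430553 = 8.69091404 / 22.28430553 = 0.39
So phi_hat = [-0.0220, 0.3900].
Therefore phi_hat_1 = -0.0220.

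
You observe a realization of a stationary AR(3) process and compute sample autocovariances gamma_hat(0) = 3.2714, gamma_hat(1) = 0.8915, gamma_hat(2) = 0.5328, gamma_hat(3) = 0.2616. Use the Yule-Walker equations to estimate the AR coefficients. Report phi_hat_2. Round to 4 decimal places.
\hat\phi_{2} = 0.0920

The Yule-Walker equations for an AR(p) process read, in matrix form,
  Gamma_p phi = r_p,   with   (Gamma_p)_{ij} = gamma(|i - j|),
                       (r_p)_i = gamma(i),   i,j = 1..p.
Substitute the sample gammas (Toeplitz matrix and right-hand side of size 3):
  Gamma_p = [[3.2714, 0.8915, 0.5328], [0.8915, 3.2714, 0.8915], [0.5328, 0.8915, 3.2714]]
  r_p     = [0.8915, 0.5328, 0.2616]
Written out (R1..R3):
  (R1) 3.2714 phi_1 + 0.8915 phi_2 + 0.5328 phi_3 = 0.8915
  (R2) 0.8915 phi_1 + 3.2714 phi_2 + 0.8915 phi_3 = 0.5328
  (R3) 0.5328 phi_1 + 0.8915 phi_2 + 3.2714 phi_3 = 0.2616
Gaussian elimination:
  R2 <- R2 - (0.8915/3.2714) R1 = R2 - (0.272513) R1:  3.028454 phi_2 + 0.746305 phi_3 = 0.289854
  R3 <- R3 - (0.5328/3.2714) R1 = R3 - (0.162866) R1:  0.746305 phi_2 + 3.184625 phi_3 = 0.116405
  R3 <- R3 - (0.746305/3.028454) R2 = R3 - (0.246431) R2:  3.000712 phi_3 = 0.044976
Back-substitution:
  phi_hat_3 = 0.044976 / 3.000712 = 0.014988
  phi_hat_2 = (0.289854 - (0.746305)(0.014988)) / 3.028454 = 0.092017
  phi_hat_1 = (0.8915 - (0.8915)(0.092017) - (0.5328)(0.014988)) / 3.2714 = 0.244996
So phi_hat = [0.2450, 0.0920, 0.0150].
Therefore phi_hat_2 = 0.0920.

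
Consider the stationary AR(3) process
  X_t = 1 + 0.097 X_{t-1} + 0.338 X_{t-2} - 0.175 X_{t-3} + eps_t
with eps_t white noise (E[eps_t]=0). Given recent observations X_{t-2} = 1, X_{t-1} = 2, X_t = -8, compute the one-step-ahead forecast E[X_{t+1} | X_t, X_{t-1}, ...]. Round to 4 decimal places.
E[X_{t+1} \mid \mathcal F_t] = 0.7250

For an AR(p) model X_t = c + sum_i phi_i X_{t-i} + eps_t, the
one-step-ahead conditional mean is
  E[X_{t+1} | X_t, ...] = c + sum_i phi_i X_{t+1-i}.
Substitute known values:
  E[X_{t+1} | ...] = 1 + (0.097) * (-8) + (0.338) * (2) + (-0.175) * (1)
                   = 0.7250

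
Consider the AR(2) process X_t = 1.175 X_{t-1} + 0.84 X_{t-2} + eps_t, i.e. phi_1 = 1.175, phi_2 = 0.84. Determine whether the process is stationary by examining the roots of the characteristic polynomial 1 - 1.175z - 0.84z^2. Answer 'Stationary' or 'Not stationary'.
\text{Not stationary}

The AR(p) characteristic polynomial is P(z) = 1 - 1.175z - 0.84z^2.
Stationarity requires all roots to lie outside the unit circle, i.e. |z| > 1 for every root.
Set 1 + (-1.175) z + (-0.84) z^2 = 0, i.e. a z^2 + b z + c = 0 with a = -0.84, b = -1.175, c = 1.
Discriminant D = b^2 - 4ac = (-1.175)^2 - 4*(-0.84)*1 = 1.380625 - (-3.36) = 4.740625.
D >= 0, so the roots are real: z = (-b +/- sqrt(D)) / (2a) = (1.175 +/- 2.177298) / (-1.68).
  z_1 = (1.175 + 2.177298) / (-1.68) = -1.9954,   |z_1| = 1.9954.
  z_2 = (1.175 - 2.177298) / (-1.68) = 0.5966,   |z_2| = 0.5966.
Moduli of all roots: 1.9954, 0.5966.
All moduli strictly greater than 1? No.
Verdict: Not stationary.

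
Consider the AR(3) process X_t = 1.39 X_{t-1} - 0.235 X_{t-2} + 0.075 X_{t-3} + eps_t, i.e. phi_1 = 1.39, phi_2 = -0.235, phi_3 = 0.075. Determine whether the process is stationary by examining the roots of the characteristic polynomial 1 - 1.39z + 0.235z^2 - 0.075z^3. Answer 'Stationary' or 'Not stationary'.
\text{Not stationary}

The AR(p) characteristic polynomial is P(z) = 1 - 1.39z + 0.235z^2 - 0.075z^3.
Stationarity requires all roots to lie outside the unit circle, i.e. |z| > 1 for every root.
Degree 3: look for a simple real root z0 first, then factor out (1 - z/z0) and solve the remaining quadratic.
Testing z0 = 0.8: P(0.8) = 1 + (-1.39)(0.8) + (0.235)(0.8)^2 + (-0.075)(0.8)^3
  = 1 + (-1.112) + (0.1504) + (-0.0384) = 0.  So z_0 = 0.8 is a root, |z_0| = 0.8.
Divide out the factor (1 - 1.25 z) = (1 - z/z0) (since 1/z0 = 1.25):
  P(z) = (1 - 1.25 z)(1 + (-0.14) z + (0.06) z^2)
  [check: z-coef -0.14 - (1.25) = -1.39; z^2-coef 0.06 - (1.25)(-0.14) = 0.235; z^3-coef -(1.25)(0.06) = -0.075.]
Remaining roots from the quadratic factor 1 + (-0.14) z + (0.06) z^2:
  Set 1 + (-0.14) z + (0.06) z^2 = 0, i.e. a z^2 + b z + c = 0 with a = 0.06, b = -0.14, c = 1.
  Discriminant D = b^2 - 4ac = (-0.14)^2 - 4*(0.06)*1 = 0.0196 - (0.24) = -0.2204.
  D < 0, so the roots are the complex-conjugate pair z = (-b +/- i sqrt(-D)) / (2a) = 1.1667 +/- 3.9122i.
  For a conjugate pair |z|^2 = z * conj(z) = (product of roots) = c/a = 1/(0.06) = 16.666667, so |z| = sqrt(16.666667) = 4.0825 for both roots.
Moduli of all roots: 0.8000, 4.0825, 4.0825.
All moduli strictly greater than 1? No.
Verdict: Not stationary.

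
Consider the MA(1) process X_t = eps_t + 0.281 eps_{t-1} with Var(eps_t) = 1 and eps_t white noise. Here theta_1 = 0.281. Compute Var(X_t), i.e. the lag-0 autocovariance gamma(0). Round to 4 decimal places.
\gamma(0) = 1.0790

For an MA(q) process X_t = eps_t + sum_i theta_i eps_{t-i} with
Var(eps_t) = sigma^2, the variance is
  gamma(0) = sigma^2 * (1 + sum_i theta_i^2).
  sum_i theta_i^2 = (0.281)^2 = 0.078961.
  gamma(0) = 1 * (1 + 0.078961) = 1 * 1.078961 = 1.078961, which rounds to 1.0790.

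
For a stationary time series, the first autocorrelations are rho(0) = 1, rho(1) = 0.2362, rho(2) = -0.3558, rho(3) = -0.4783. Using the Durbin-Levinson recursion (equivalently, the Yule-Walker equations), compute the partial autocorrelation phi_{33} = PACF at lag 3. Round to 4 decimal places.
\phi_{33} = -0.3330

The PACF at lag k is phi_{kk}, the last component of the solution
to the Yule-Walker system G_k phi = r_k where
  (G_k)_{ij} = rho(|i - j|), (r_k)_i = rho(i), i,j = 1..k.
Equivalently, Durbin-Levinson gives phi_{kk} iteratively:
  phi_{11} = rho(1)
  phi_{kk} = [rho(k) - sum_{j=1..k-1} phi_{k-1,j} rho(k-j)]
            / [1 - sum_{j=1..k-1} phi_{k-1,j} rho(j)],
  phi_{k,j} = phi_{k-1,j} - phi_{kk} phi_{k-1,k-j},  j = 1..k-1.
Step k = 1:
  phi_11 = rho(1) = 0.2362.
Step k = 2:
  phi_22 = [rho(2) - phi_11 rho(1)] / [1 - phi_11 rho(1)] = [-0.3558 - (0.2362)(0.2362)] / [1 - (0.2362)(0.2362)]
         = -0.41159044 / 0.94420956 = -0.43591.
  Update: phi_21 = phi_11 - phi_22 phi_11 = 0.2362 - (-0.43591)(0.2362) = 0.339162.
Step k = 3:
  phi_33 = [rho(3) - phi_21 rho(2) - phi_22 rho(1)] / [1 - phi_21 rho(1) - phi_22 rho(2)]
    numerator   = -0.4783 - (0.339162)(-0.3558) - (-0.43591)(0.2362) = -0.25466422
    denominator = 1 - (0.339162)(0.2362) - (-0.43591)(-0.3558) = 0.76479315
  phi_33 = -0.25466422 / 0.76479315 = -0.333.
Therefore phi_{33} = -0.3330.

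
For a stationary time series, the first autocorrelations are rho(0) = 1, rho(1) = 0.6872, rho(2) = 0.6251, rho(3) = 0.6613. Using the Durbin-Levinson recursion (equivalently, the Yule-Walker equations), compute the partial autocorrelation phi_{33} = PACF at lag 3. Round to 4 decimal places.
\phi_{33} = 0.3250

The PACF at lag k is phi_{kk}, the last component of the solution
to the Yule-Walker system G_k phi = r_k where
  (G_k)_{ij} = rho(|i - j|), (r_k)_i = rho(i), i,j = 1..k.
Equivalently, Durbin-Levinson gives phi_{kk} iteratively:
  phi_{11} = rho(1)
  phi_{kk} = [rho(k) - sum_{j=1..k-1} phi_{k-1,j} rho(k-j)]
            / [1 - sum_{j=1..k-1} phi_{k-1,j} rho(j)],
  phi_{k,j} = phi_{k-1,j} - phi_{kk} phi_{k-1,k-j},  j = 1..k-1.
Step k = 1:
  phi_11 = rho(1) = 0.6872.
Step k = 2:
  phi_22 = [rho(2) - phi_11 rho(1)] / [1 - phi_11 rho(1)] = [0.6251 - (0.6872)(0.6872)] / [1 - (0.6872)(0.6872)]
         = 0.15285616 / 0.52775616 = 0.289634.
  Update: phi_21 = phi_11 - phi_22 phi_11 = 0.6872 - (0.289634)(0.6872) = 0.488163.
Step k = 3:
  phi_33 = [rho(3) - phi_21 rho(2) - phi_22 rho(1)] / [1 - phi_21 rho(1) - phi_22 rho(2)]
    numerator   = 0.6613 - (0.488163)(0.6251) - (0.289634)(0.6872) = 0.15711249
    denominator = 1 - (0.488163)(0.6872) - (0.289634)(0.6251) = 0.48348381
  phi_33 = 0.15711249 / 0.48348381 = 0.325.
Therefore phi_{33} = 0.3250.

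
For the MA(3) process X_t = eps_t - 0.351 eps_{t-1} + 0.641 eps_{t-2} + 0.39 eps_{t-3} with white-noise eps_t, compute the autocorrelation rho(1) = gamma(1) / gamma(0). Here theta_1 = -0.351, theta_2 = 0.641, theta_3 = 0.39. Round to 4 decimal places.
\rho(1) = -0.1933

For an MA(q) process with theta_0 = 1, the autocovariance is
  gamma(k) = sigma^2 * sum_{i=0..q-k} theta_i * theta_{i+k},
and rho(k) = gamma(k) / gamma(0). Sigma^2 cancels.
  numerator   = (1)*(-0.351) + (-0.351)*(0.641) + (0.641)*(0.39) = -0.326001.
  denominator = (1)^2 + (-0.351)^2 + (0.641)^2 + (0.39)^2 = 1.686182.
  rho(1) = -0.326001 / 1.686182 = -0.1933.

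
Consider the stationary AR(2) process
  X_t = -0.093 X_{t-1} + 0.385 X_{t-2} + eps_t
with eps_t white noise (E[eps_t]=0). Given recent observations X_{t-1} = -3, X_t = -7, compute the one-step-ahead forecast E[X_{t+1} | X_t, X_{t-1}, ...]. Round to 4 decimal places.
E[X_{t+1} \mid \mathcal F_t] = -0.5040

For an AR(p) model X_t = c + sum_i phi_i X_{t-i} + eps_t, the
one-step-ahead conditional mean is
  E[X_{t+1} | X_t, ...] = c + sum_i phi_i X_{t+1-i}.
Substitute known values:
  E[X_{t+1} | ...] = (-0.093) * (-7) + (0.385) * (-3)
                   = -0.5040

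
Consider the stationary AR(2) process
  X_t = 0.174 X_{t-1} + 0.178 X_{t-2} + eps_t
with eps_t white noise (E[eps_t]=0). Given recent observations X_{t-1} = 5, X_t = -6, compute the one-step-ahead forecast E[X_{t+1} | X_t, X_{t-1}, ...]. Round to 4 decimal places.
E[X_{t+1} \mid \mathcal F_t] = -0.1540

For an AR(p) model X_t = c + sum_i phi_i X_{t-i} + eps_t, the
one-step-ahead conditional mean is
  E[X_{t+1} | X_t, ...] = c + sum_i phi_i X_{t+1-i}.
Substitute known values:
  E[X_{t+1} | ...] = (0.174) * (-6) + (0.178) * (5)
                   = -0.1540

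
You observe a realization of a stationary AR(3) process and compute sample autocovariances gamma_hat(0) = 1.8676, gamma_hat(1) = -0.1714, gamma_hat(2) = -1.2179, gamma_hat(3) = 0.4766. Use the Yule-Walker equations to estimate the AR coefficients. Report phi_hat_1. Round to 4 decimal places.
\hat\phi_{1} = -0.0390

The Yule-Walker equations for an AR(p) process read, in matrix form,
  Gamma_p phi = r_p,   with   (Gamma_p)_{ij} = gamma(|i - j|),
                       (r_p)_i = gamma(i),   i,j = 1..p.
Substitute the sample gammas (Toeplitz matrix and right-hand side of size 3):
  Gamma_p = [[1.8676, -0.1714, -1.2179], [-0.1714, 1.8676, -0.1714], [-1.2179, -0.1714, 1.8676]]
  r_p     = [-0.1714, -1.2179, 0.4766]
Written out (R1..R3):
  (R1) 1.8676 phi_1 - 0.1714 phi_2 - 1.2179 phi_3 = -0.1714
  (R2) -0.1714 phi_1 + 1.8676 phi_2 - 0.1714 phi_3 = -1.2179
  (R3) -1.2179 phi_1 - 0.1714 phi_2 + 1.8676 phi_3 = 0.4766
Gaussian elimination:
  R2 <- R2 - (-0.1714/1.8676) R1 = R2 - (-0.091776) R1:  1.85187 phi_2 - 0.283173 phi_3 = -1.23363
  R3 <- R3 - (-1.2179/1.8676) R1 = R3 - (-0.65212) R1:  -0.283173 phi_2 + 1.073383 phi_3 = 0.364827
  R3 <- R3 - (-0.283173/1.85187) R2 = R3 - (-0.152912) R2:  1.030082 phi_3 = 0.176189
Back-substitution:
  phi_hat_3 = 0.176189 / 1.030082 = 0.171044
  phi_hat_2 = (-1.23363 - (-0.283173)(0.171044)) / 1.85187 = -0.639999
  phi_hat_1 = (-0.1714 - (-0.1714)(-0.639999) - (-1.2179)(0.171044)) / 1.8676 = -0.03897
So phi_hat = [-0.0390, -0.6400, 0.1710].
Therefore phi_hat_1 = -0.0390.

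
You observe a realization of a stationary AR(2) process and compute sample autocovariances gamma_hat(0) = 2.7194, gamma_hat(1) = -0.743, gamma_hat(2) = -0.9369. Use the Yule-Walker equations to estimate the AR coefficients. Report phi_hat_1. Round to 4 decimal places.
\hat\phi_{1} = -0.3970

The Yule-Walker equations for an AR(p) process read, in matrix form,
  Gamma_p phi = r_p,   with   (Gamma_p)_{ij} = gamma(|i - j|),
                       (r_p)_i = gamma(i),   i,j = 1..p.
Substitute the sample gammas (Toeplitz matrix and right-hand side of size 2):
  Gamma_p = [[2.7194, -0.743], [-0.743, 2.7194]]
  r_p     = [-0.743, -0.9369]
Written out:
  2.7194 phi_1 - 0.743 phi_2 = -0.743
  -0.743 phi_1 + 2.7194 phi_2 = -0.9369
Solve by Cramer's rule:
  det = gamma(0)^2 - gamma(1)^2 = (2.7194)^2 - (-0.743)^2 = 7.39513636 - 0.552049 = 6.84308736
  phi_hat_1 = [gamma(1) gamma(0) - gamma(1) gamma(2)] / det = [(-0.743)(2.7194) - (-0.743)(-0.9369)] / 6.84308736 = -2.7166309 / 6.84308736 = -0.397
  phi_hat_2 = [gamma(0) gamma(2) - gamma(1)^2] / det = [(2.7194)(-0.9369) - (-0.743)^2] / 6.84308736 = -3.09985486 / 6.84308736 = -0.453
So phi_hat = [-0.3970, -0.4530].
Therefore phi_hat_1 = -0.3970.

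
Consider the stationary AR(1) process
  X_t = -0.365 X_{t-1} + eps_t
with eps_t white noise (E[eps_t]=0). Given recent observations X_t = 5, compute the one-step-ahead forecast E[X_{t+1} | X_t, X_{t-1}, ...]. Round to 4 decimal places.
E[X_{t+1} \mid \mathcal F_t] = -1.8250

For an AR(p) model X_t = c + sum_i phi_i X_{t-i} + eps_t, the
one-step-ahead conditional mean is
  E[X_{t+1} | X_t, ...] = c + sum_i phi_i X_{t+1-i}.
Substitute known values:
  E[X_{t+1} | ...] = (-0.365) * (5)
                   = -1.8250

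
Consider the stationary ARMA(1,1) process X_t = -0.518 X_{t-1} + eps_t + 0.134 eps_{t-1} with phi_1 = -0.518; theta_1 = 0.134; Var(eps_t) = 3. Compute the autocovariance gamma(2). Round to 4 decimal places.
\gamma(2) = 0.7590

Multiply the model equation by X_{t-k} and take expectations. With theta_0 = psi_0 = 1 and psi_j the MA(infinity) weights, this gives
  gamma(k) - sum_i phi_i gamma(k-i) = c_k,
  c_k = sigma^2 * sum_{j=k..q} theta_j psi_{j-k}   (c_k = 0 for k > q),
using gamma(-m) = gamma(m).
psi-weights needed (psi_j = theta_j + sum_i phi_i psi_{j-i}):
  psi_1 = theta_1 + phi_1 = 0.134 + (-0.518) = -0.384
Right-hand sides:
  c_0 = sigma^2 (1 + theta_1 psi_1) = 3 * (1 + (0.134)(-0.384)) = 3 * 0.948544 = 2.845632
  c_1 = sigma^2 theta_1 = 3 * (0.134) = 0.402
  c_2 = 0
Equations for k = 0 and k = 1 (AR order 1):
  gamma(0) = phi_1 gamma(1) + c_0
  gamma(1) = phi_1 gamma(0) + c_1
Substituting the second into the first: gamma(0) (1 - phi_1^2) = c_0 + phi_1 c_1, so
  gamma(0) = (c_0 + phi_1 c_1) / (1 - phi_1^2) = (2.845632 + (-0.518)(0.402)) / (1 - (-0.518)^2) = 2.637396 / 0.731676 = 3.604595.
  gamma(1) = phi_1 gamma(0) + c_1 = (-0.518)(3.604595) + (0.402) = -1.46518.
For k = 2 (> q): gamma(2) = phi_1 gamma(1) = (-0.518)(-1.46518) = 0.758963.
Therefore gamma(2) = 0.7590 (to 4 decimal places).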